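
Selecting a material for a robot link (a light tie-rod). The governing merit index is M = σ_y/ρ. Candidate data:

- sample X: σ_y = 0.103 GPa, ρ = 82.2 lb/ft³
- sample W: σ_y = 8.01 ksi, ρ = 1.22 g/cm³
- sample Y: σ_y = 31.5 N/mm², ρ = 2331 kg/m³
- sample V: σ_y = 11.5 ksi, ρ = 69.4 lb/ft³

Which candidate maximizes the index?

sample X

Convert each candidate to consistent units, then evaluate M:
  sample X: σ_y = 103.0 MPa, ρ = 1317 kg/m³
  sample W: σ_y = 55.23 MPa, ρ = 1220 kg/m³
  sample Y: σ_y = 31.50 MPa, ρ = 2331 kg/m³
  sample V: σ_y = 79.29 MPa, ρ = 1112 kg/m³
  sample X: M = 78.2 kN·m/kg
  sample V: M = 71.3 kN·m/kg
  sample W: M = 45.3 kN·m/kg
  sample Y: M = 13.5 kN·m/kg
Sample X ranks first.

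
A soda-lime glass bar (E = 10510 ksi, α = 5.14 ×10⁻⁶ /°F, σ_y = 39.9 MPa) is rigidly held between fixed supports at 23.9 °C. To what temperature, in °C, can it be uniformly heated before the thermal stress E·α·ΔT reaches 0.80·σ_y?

E = 10510 ksi = 72.46 GPa.
α = 5.14×10⁻⁶/°F × 9/5 = 9.25×10⁻⁶/K.
E·α·ΔT = 31.92 MPa ⇒ ΔT = 31.92 / (72.46×10³ × 9.25×10⁻⁶) = 47.61 K.
T = 23.9 + 47.61 = 71.51 °C.

71.5 °C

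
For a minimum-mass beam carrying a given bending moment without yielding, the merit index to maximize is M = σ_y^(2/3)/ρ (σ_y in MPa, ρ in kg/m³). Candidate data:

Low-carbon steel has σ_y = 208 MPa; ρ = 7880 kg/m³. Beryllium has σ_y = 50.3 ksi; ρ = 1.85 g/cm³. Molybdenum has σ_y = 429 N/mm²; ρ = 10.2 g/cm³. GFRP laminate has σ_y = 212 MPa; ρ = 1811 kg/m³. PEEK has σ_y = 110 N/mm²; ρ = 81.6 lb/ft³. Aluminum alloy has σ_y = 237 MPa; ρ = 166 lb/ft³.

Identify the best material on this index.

Putting every candidate on a common basis:
  low-carbon steel: σ_y = 208.0 MPa, ρ = 7880 kg/m³
  beryllium: σ_y = 346.8 MPa, ρ = 1850 kg/m³
  molybdenum: σ_y = 429.0 MPa, ρ = 10200 kg/m³
  GFRP laminate: σ_y = 212.0 MPa, ρ = 1811 kg/m³
  PEEK: σ_y = 110.0 MPa, ρ = 1307 kg/m³
  aluminum alloy: σ_y = 237.0 MPa, ρ = 2659 kg/m³
  beryllium: M = 26.7×10⁻³
  GFRP laminate: M = 19.6×10⁻³
  PEEK: M = 17.6×10⁻³
  aluminum alloy: M = 14.4×10⁻³
  molybdenum: M = 5.58×10⁻³
  low-carbon steel: M = 4.46×10⁻³
Beryllium has the largest M.

beryllium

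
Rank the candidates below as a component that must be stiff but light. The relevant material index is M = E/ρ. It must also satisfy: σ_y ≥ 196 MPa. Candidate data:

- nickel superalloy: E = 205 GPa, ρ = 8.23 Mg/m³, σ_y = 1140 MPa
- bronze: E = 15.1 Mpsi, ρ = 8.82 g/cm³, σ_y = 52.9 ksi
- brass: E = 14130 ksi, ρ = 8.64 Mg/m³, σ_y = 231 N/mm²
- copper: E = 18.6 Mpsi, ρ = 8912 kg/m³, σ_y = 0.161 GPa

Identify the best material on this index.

Screen on constraints: σ_y ≥ 196 MPa. Survivors: nickel superalloy, bronze, brass.
In SI units:
  nickel superalloy: E = 205.0 GPa, ρ = 8230 kg/m³
  bronze: E = 104.1 GPa, ρ = 8820 kg/m³
  brass: E = 97.42 GPa, ρ = 8640 kg/m³
  nickel superalloy: M = 24.9 MN·m/kg
  bronze: M = 11.8 MN·m/kg
  brass: M = 11.3 MN·m/kg
Highest index: nickel superalloy.

nickel superalloy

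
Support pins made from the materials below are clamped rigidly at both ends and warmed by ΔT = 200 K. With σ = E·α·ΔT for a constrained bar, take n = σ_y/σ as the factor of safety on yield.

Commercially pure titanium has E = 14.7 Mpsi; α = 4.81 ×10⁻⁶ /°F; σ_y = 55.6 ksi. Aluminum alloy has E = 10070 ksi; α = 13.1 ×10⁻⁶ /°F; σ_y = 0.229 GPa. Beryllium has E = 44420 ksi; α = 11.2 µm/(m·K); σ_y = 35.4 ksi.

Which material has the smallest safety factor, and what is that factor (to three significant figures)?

Converting E to GPa, α to ×10⁻⁶/K, σ_y to MPa, then σ and n for each:
  commercially pure titanium: E = 101.4, α = 8.66, σ_y = 383.3 → σ = 176 MPa, n = 2.18
  aluminum alloy: E = 69.43, α = 23.6, σ_y = 229.0 → σ = 327 MPa, n = 0.699
  beryllium: E = 306.3, α = 11.2, σ_y = 244.1 → σ = 686 MPa, n = 0.356
The minimum is beryllium at n = 0.356.

beryllium, n = 0.356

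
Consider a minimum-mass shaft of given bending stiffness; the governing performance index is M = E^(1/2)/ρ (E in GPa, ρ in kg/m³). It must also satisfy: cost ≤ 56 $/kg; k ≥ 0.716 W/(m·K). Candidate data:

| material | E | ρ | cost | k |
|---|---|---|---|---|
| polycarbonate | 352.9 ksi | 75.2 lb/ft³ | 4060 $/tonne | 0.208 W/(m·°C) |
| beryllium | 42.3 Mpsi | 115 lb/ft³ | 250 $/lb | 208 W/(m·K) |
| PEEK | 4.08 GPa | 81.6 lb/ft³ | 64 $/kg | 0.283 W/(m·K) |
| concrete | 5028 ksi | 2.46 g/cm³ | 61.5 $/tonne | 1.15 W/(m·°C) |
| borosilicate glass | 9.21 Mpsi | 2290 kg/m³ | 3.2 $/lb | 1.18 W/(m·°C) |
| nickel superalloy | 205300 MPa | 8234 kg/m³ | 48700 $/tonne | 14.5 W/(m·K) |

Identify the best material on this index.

borosilicate glass

Screen on constraints: cost ≤ 56 $/kg; k ≥ 0.716 W/(m·K). Survivors: concrete, borosilicate glass, nickel superalloy.
Putting every candidate on a common basis:
  concrete: E = 34.67 GPa, ρ = 2460 kg/m³
  borosilicate glass: E = 63.50 GPa, ρ = 2290 kg/m³
  nickel superalloy: E = 205.3 GPa, ρ = 8234 kg/m³
  borosilicate glass: M = 3.48×10⁻³
  concrete: M = 2.39×10⁻³
  nickel superalloy: M = 1.74×10⁻³
Highest index: borosilicate glass.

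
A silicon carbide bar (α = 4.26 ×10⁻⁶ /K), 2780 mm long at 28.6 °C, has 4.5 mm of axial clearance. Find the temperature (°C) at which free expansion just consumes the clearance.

409 °C

α·L₀·ΔT = 4.5 mm ⇒ ΔT = 4.5 / (4.26×10⁻⁶ × 2780.0) = 380.0 K.
T = 28.6 + 380.0 = 408.6 °C.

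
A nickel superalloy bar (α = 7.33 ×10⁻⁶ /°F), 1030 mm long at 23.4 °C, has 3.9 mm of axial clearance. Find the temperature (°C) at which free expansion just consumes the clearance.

310 °C

α = 7.33×10⁻⁶/°F × 9/5 = 13.2×10⁻⁶/K.
α·L₀·ΔT = 3.9 mm ⇒ ΔT = 3.9 / (13.2×10⁻⁶ × 1030.0) = 287.0 K.
T = 23.4 + 287.0 = 310.4 °C.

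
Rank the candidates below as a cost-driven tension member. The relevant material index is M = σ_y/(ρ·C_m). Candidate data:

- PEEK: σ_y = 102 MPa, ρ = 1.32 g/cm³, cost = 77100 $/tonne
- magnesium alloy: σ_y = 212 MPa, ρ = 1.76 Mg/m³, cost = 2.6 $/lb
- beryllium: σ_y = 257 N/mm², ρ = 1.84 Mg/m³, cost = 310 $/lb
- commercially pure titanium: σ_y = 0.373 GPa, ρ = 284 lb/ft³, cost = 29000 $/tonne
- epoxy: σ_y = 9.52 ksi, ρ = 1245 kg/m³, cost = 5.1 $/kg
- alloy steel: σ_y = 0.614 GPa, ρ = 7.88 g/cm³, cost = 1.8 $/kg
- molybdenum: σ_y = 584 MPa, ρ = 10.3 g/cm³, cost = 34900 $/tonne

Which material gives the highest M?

After converting to SI:
  PEEK: σ_y = 102.0 MPa, ρ = 1320 kg/m³, cost = 77.10 $/kg
  magnesium alloy: σ_y = 212.0 MPa, ρ = 1760 kg/m³, cost = 5.732 $/kg
  beryllium: σ_y = 257.0 MPa, ρ = 1840 kg/m³, cost = 683.4 $/kg
  commercially pure titanium: σ_y = 373.0 MPa, ρ = 4549 kg/m³, cost = 29.00 $/kg
  epoxy: σ_y = 65.64 MPa, ρ = 1245 kg/m³, cost = 5.100 $/kg
  alloy steel: σ_y = 614.0 MPa, ρ = 7880 kg/m³, cost = 1.800 $/kg
  molybdenum: σ_y = 584.0 MPa, ρ = 10300 kg/m³, cost = 34.90 $/kg
  alloy steel: M = 43.3 kN·m per $
  magnesium alloy: M = 21.0 kN·m per $
  epoxy: M = 10.3 kN·m per $
  commercially pure titanium: M = 2.83 kN·m per $
  molybdenum: M = 1.62 kN·m per $
  PEEK: M = 1.00 kN·m per $
  beryllium: M = 0.204 kN·m per $
The maximum is for alloy steel.

alloy steel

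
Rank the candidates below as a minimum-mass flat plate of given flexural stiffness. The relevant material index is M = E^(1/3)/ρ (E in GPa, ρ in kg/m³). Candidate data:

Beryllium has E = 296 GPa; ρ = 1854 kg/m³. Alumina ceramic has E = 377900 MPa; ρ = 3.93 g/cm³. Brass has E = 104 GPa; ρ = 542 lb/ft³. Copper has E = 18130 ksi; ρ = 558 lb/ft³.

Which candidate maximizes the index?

beryllium

Putting every candidate on a common basis:
  beryllium: E = 296.0 GPa, ρ = 1854 kg/m³
  alumina ceramic: E = 377.9 GPa, ρ = 3930 kg/m³
  brass: E = 104.0 GPa, ρ = 8682 kg/m³
  copper: E = 125.0 GPa, ρ = 8938 kg/m³
  beryllium: M = 3.59×10⁻³
  alumina ceramic: M = 1.84×10⁻³
  copper: M = 0.559×10⁻³
  brass: M = 0.542×10⁻³
Highest index: beryllium.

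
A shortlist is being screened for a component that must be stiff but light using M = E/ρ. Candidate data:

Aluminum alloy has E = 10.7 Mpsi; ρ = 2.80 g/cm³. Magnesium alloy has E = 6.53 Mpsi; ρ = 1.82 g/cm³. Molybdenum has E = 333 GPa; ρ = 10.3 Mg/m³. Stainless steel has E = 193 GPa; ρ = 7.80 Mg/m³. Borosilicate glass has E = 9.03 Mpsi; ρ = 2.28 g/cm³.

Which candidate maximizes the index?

Normalizing units and computing the index:
  aluminum alloy: E = 73.77 GPa, ρ = 2800 kg/m³
  magnesium alloy: E = 45.02 GPa, ρ = 1820 kg/m³
  molybdenum: E = 333.0 GPa, ρ = 10300 kg/m³
  stainless steel: E = 193.0 GPa, ρ = 7800 kg/m³
  borosilicate glass: E = 62.26 GPa, ρ = 2280 kg/m³
  molybdenum: M = 32.3 MN·m/kg
  borosilicate glass: M = 27.3 MN·m/kg
  aluminum alloy: M = 26.3 MN·m/kg
  stainless steel: M = 24.7 MN·m/kg
  magnesium alloy: M = 24.7 MN·m/kg
Highest index: molybdenum.

molybdenum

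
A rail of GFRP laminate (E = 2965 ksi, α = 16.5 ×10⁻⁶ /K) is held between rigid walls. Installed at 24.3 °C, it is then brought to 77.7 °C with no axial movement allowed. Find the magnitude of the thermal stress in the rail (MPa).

18.0 MPa

E = 2965 ksi = 20.44 GPa.
ΔT = 53.40 K. Constrained thermal stress σ = E·α·ΔT = 20.44×10³ MPa × 16.5×10⁻⁶ × 53.40 = 18.0 MPa (compressive).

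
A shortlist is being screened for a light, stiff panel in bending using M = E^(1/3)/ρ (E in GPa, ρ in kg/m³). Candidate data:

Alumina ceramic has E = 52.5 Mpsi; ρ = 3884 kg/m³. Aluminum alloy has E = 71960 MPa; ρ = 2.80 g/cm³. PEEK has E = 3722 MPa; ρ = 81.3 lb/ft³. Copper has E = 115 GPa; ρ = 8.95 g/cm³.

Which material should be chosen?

alumina ceramic

Normalizing units and computing the index:
  alumina ceramic: E = 362.0 GPa, ρ = 3884 kg/m³
  aluminum alloy: E = 71.96 GPa, ρ = 2800 kg/m³
  PEEK: E = 3.722 GPa, ρ = 1302 kg/m³
  copper: E = 115.0 GPa, ρ = 8950 kg/m³
  alumina ceramic: M = 1.83×10⁻³
  aluminum alloy: M = 1.49×10⁻³
  PEEK: M = 1.19×10⁻³
  copper: M = 0.543×10⁻³
Alumina ceramic ranks first.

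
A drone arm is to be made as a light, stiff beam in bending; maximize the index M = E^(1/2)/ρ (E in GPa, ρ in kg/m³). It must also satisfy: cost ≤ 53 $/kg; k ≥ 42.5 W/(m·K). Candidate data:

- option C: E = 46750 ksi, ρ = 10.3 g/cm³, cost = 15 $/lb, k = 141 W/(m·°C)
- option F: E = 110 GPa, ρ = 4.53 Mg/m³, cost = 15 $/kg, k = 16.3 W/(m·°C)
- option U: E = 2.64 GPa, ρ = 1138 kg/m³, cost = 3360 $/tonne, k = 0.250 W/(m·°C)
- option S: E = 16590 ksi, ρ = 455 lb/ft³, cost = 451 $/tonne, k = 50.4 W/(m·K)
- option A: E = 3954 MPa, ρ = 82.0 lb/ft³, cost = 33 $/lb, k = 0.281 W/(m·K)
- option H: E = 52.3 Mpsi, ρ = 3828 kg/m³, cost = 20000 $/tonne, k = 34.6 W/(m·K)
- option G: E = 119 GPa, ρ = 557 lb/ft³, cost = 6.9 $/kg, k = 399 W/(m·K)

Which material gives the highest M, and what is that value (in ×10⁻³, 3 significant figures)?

Screen on constraints: cost ≤ 53 $/kg; k ≥ 42.5 W/(m·K). Survivors: option C, option S, option G.
After converting to SI:
  option C: E = 322.3 GPa, ρ = 10300 kg/m³
  option S: E = 114.4 GPa, ρ = 7288 kg/m³
  option G: E = 119.0 GPa, ρ = 8922 kg/m³
  option C: M = 1.74×10⁻³
  option S: M = 1.47×10⁻³
  option G: M = 1.22×10⁻³
Option C has the largest M.

option C, M = 1.74×10⁻³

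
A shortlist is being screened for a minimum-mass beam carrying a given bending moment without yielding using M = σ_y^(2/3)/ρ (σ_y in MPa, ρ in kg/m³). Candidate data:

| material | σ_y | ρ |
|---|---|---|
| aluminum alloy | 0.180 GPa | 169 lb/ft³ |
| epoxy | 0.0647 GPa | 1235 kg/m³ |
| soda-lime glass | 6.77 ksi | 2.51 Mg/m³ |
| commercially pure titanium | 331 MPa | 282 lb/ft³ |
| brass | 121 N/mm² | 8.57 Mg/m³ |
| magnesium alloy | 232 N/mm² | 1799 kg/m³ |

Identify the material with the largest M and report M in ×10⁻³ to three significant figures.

magnesium alloy, M = 21.0×10⁻³

In SI units:
  aluminum alloy: σ_y = 180.0 MPa, ρ = 2707 kg/m³
  epoxy: σ_y = 64.70 MPa, ρ = 1235 kg/m³
  soda-lime glass: σ_y = 46.68 MPa, ρ = 2510 kg/m³
  commercially pure titanium: σ_y = 331.0 MPa, ρ = 4517 kg/m³
  brass: σ_y = 121.0 MPa, ρ = 8570 kg/m³
  magnesium alloy: σ_y = 232.0 MPa, ρ = 1799 kg/m³
  magnesium alloy: M = 21.0×10⁻³
  epoxy: M = 13.0×10⁻³
  aluminum alloy: M = 11.8×10⁻³
  commercially pure titanium: M = 10.6×10⁻³
  soda-lime glass: M = 5.16×10⁻³
  brass: M = 2.85×10⁻³
Highest index: magnesium alloy.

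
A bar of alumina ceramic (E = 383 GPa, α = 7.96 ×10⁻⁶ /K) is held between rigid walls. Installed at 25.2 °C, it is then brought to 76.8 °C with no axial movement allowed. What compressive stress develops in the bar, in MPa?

ΔT = 51.60 K. Constrained thermal stress σ = E·α·ΔT = 383.0×10³ MPa × 7.96×10⁻⁶ × 51.60 = 157 MPa (compressive).

157 MPa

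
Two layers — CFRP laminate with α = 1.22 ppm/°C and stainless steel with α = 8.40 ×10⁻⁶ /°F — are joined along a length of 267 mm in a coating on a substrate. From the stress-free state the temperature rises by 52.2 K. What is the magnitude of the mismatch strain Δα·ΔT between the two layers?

stainless steel: α = 8.40×10⁻⁶/°F × 9/5 = 15.1×10⁻⁶/K.
Δα = |1.22 − 15.1|×10⁻⁶/K = 13.9×10⁻⁶/K.
Mismatch strain = Δα·ΔT = 13.9×10⁻⁶ × 52.2 = 7.26×10⁻⁴.

7.26×10⁻⁴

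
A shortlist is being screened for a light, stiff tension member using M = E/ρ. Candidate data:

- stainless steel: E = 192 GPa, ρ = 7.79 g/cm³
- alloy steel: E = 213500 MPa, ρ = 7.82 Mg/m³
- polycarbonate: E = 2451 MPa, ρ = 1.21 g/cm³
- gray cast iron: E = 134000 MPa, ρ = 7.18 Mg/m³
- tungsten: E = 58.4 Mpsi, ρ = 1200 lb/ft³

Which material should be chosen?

alloy steel

Convert each candidate to consistent units, then evaluate M:
  stainless steel: E = 192.0 GPa, ρ = 7790 kg/m³
  alloy steel: E = 213.5 GPa, ρ = 7820 kg/m³
  polycarbonate: E = 2.451 GPa, ρ = 1210 kg/m³
  gray cast iron: E = 134.0 GPa, ρ = 7180 kg/m³
  tungsten: E = 402.7 GPa, ρ = 19220 kg/m³
  alloy steel: M = 27.3 MN·m/kg
  stainless steel: M = 24.6 MN·m/kg
  tungsten: M = 20.9 MN·m/kg
  gray cast iron: M = 18.7 MN·m/kg
  polycarbonate: M = 2.03 MN·m/kg
Alloy steel ranks first.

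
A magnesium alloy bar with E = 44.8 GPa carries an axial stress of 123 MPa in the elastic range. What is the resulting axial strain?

ε = σ/E = 123 / 44800 = 2.75×10⁻³.

2.75×10⁻³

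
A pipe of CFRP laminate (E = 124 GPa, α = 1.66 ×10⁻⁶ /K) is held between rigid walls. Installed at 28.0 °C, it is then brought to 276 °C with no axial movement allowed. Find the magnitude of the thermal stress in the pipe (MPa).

ΔT = 248.0 K. Constrained thermal stress σ = E·α·ΔT = 124.0×10³ MPa × 1.66×10⁻⁶ × 248.0 = 51.0 MPa (compressive).

51.0 MPa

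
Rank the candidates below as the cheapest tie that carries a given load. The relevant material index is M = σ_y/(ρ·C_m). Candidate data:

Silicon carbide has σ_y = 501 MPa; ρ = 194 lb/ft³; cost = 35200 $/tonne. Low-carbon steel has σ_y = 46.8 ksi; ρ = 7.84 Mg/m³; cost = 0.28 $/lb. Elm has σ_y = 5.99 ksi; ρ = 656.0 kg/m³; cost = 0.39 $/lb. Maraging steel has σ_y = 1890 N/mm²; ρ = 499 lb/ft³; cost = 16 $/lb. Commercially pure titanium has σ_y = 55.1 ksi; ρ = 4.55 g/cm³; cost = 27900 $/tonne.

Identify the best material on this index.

elm

Putting every candidate on a common basis:
  silicon carbide: σ_y = 501.0 MPa, ρ = 3108 kg/m³, cost = 35.20 $/kg
  low-carbon steel: σ_y = 322.7 MPa, ρ = 7840 kg/m³, cost = 0.6173 $/kg
  elm: σ_y = 41.30 MPa, ρ = 656.0 kg/m³, cost = 0.8598 $/kg
  maraging steel: σ_y = 1890 MPa, ρ = 7993 kg/m³, cost = 35.27 $/kg
  commercially pure titanium: σ_y = 379.9 MPa, ρ = 4550 kg/m³, cost = 27.90 $/kg
  elm: M = 73.2 kN·m per $
  low-carbon steel: M = 66.7 kN·m per $
  maraging steel: M = 6.70 kN·m per $
  silicon carbide: M = 4.58 kN·m per $
  commercially pure titanium: M = 2.99 kN·m per $
Highest index: elm.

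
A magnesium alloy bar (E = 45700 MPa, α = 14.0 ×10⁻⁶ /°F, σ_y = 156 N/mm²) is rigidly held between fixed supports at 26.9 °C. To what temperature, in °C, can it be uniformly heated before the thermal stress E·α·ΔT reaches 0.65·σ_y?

E = 45700 MPa = 45.70 GPa.
α = 14.0×10⁻⁶/°F × 9/5 = 25.2×10⁻⁶/K.
σ_y = 156 N/mm² = 156.0 MPa.
E·α·ΔT = 101.4 MPa ⇒ ΔT = 101.4 / (45.70×10³ × 25.2×10⁻⁶) = 88.05 K.
T = 26.9 + 88.05 = 114.9 °C.

115 °C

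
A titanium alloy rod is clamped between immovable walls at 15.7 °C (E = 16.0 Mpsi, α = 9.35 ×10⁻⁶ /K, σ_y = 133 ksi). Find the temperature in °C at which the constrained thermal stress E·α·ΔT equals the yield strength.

905 °C

E = 16.0 Mpsi = 110.3 GPa.
σ_y = 133 ksi = 917.0 MPa.
E·α·ΔT = 917.0 MPa ⇒ ΔT = 917.0 / (110.3×10³ × 9.35×10⁻⁶) = 889.0 K.
T = 15.7 + 889.0 = 904.7 °C.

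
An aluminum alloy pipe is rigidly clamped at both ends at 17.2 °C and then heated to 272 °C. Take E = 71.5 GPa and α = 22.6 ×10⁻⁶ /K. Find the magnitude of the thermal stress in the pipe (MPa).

412 MPa

ΔT = 254.8 K. Constrained thermal stress σ = E·α·ΔT = 71.50×10³ MPa × 22.6×10⁻⁶ × 254.8 = 412 MPa (compressive).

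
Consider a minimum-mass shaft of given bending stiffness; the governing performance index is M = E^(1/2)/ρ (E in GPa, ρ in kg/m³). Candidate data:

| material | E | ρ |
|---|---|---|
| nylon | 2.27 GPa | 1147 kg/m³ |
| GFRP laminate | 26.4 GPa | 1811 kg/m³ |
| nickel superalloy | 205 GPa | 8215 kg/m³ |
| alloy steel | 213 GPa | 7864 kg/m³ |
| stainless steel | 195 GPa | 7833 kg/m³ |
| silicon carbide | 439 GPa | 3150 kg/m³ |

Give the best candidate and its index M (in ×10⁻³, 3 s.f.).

silicon carbide, M = 6.65×10⁻³

Per-candidate index values:
  silicon carbide: M = 6.65×10⁻³
  GFRP laminate: M = 2.84×10⁻³
  alloy steel: M = 1.86×10⁻³
  stainless steel: M = 1.78×10⁻³
  nickel superalloy: M = 1.74×10⁻³
  nylon: M = 1.31×10⁻³
Silicon carbide has the largest M.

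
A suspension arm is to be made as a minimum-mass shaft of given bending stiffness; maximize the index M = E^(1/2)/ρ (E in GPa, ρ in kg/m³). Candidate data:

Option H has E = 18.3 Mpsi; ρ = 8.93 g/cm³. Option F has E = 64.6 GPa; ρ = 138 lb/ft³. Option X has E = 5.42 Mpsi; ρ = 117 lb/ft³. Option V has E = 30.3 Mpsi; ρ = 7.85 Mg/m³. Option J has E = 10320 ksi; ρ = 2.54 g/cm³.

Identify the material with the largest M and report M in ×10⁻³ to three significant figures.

Putting every candidate on a common basis:
  option H: E = 126.2 GPa, ρ = 8930 kg/m³
  option F: E = 64.60 GPa, ρ = 2211 kg/m³
  option X: E = 37.37 GPa, ρ = 1874 kg/m³
  option V: E = 208.9 GPa, ρ = 7850 kg/m³
  option J: E = 71.15 GPa, ρ = 2540 kg/m³
  option F: M = 3.64×10⁻³
  option J: M = 3.32×10⁻³
  option X: M = 3.26×10⁻³
  option V: M = 1.84×10⁻³
  option H: M = 1.26×10⁻³
Option F has the largest M.

option F, M = 3.64×10⁻³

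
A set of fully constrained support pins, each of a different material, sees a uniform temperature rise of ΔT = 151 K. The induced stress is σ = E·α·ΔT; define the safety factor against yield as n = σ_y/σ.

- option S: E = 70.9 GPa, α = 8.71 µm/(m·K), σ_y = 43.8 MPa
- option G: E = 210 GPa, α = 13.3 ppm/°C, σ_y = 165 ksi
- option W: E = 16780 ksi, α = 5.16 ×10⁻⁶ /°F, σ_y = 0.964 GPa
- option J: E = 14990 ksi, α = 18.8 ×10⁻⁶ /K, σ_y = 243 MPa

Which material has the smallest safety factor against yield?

Per material, after unit conversion:
  option S: E = 70.90, α = 8.71, σ_y = 43.80 → σ = 93.2 MPa, n = 0.470
  option G: E = 210.0, α = 13.3, σ_y = 1138 → σ = 422 MPa, n = 2.70
  option W: E = 115.7, α = 9.29, σ_y = 964.0 → σ = 162 MPa, n = 5.94
  option J: E = 103.4, α = 18.8, σ_y = 243.0 → σ = 293 MPa, n = 0.828
Option S has the lowest safety factor, n = 0.470.

option S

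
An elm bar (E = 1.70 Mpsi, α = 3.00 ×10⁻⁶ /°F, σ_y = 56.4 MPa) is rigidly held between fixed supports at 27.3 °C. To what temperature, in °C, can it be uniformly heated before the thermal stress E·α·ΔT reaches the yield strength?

918 °C

E = 1.70 Mpsi = 11.72 GPa.
α = 3.00×10⁻⁶/°F × 9/5 = 5.40×10⁻⁶/K.
E·α·ΔT = 56.40 MPa ⇒ ΔT = 56.40 / (11.72×10³ × 5.40×10⁻⁶) = 891.1 K.
T = 27.3 + 891.1 = 918.4 °C.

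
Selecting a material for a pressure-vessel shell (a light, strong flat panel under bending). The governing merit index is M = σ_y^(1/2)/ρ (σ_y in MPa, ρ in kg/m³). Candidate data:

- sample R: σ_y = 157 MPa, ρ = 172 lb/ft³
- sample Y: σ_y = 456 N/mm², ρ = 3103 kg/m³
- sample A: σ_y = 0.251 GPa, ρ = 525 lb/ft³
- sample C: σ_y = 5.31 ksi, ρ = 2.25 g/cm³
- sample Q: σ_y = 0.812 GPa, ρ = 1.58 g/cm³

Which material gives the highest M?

sample Q

Normalizing units and computing the index:
  sample R: σ_y = 157.0 MPa, ρ = 2755 kg/m³
  sample Y: σ_y = 456.0 MPa, ρ = 3103 kg/m³
  sample A: σ_y = 251.0 MPa, ρ = 8410 kg/m³
  sample C: σ_y = 36.61 MPa, ρ = 2250 kg/m³
  sample Q: σ_y = 812.0 MPa, ρ = 1580 kg/m³
  sample Q: M = 18.0×10⁻³
  sample Y: M = 6.88×10⁻³
  sample R: M = 4.55×10⁻³
  sample C: M = 2.69×10⁻³
  sample A: M = 1.88×10⁻³
Highest index: sample Q.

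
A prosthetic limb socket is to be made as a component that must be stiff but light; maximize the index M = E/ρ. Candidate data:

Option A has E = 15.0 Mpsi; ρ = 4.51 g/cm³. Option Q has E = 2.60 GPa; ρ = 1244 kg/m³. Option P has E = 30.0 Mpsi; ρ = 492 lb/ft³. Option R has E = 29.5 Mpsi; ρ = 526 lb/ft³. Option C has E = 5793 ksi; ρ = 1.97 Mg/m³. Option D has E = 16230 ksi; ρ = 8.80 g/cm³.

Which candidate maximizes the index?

option P

Putting every candidate on a common basis:
  option A: E = 103.4 GPa, ρ = 4510 kg/m³
  option Q: E = 2.600 GPa, ρ = 1244 kg/m³
  option P: E = 206.8 GPa, ρ = 7881 kg/m³
  option R: E = 203.4 GPa, ρ = 8426 kg/m³
  option C: E = 39.94 GPa, ρ = 1970 kg/m³
  option D: E = 111.9 GPa, ρ = 8800 kg/m³
  option P: M = 26.2 MN·m/kg
  option R: M = 24.1 MN·m/kg
  option A: M = 22.9 MN·m/kg
  option C: M = 20.3 MN·m/kg
  option D: M = 12.7 MN·m/kg
  option Q: M = 2.09 MN·m/kg
The maximum is for option P.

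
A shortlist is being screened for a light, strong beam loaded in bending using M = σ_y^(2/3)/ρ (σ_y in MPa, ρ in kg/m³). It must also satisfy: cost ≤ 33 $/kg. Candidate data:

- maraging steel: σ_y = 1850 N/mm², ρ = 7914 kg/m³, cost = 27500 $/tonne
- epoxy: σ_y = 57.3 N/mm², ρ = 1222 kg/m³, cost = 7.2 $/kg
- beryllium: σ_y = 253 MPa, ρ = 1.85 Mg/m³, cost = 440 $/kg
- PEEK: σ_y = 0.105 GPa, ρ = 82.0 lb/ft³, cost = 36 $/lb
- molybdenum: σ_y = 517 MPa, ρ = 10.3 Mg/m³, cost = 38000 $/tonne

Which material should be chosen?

maraging steel

Screen on constraints: cost ≤ 33 $/kg. Survivors: maraging steel, epoxy.
After converting to SI:
  maraging steel: σ_y = 1850 MPa, ρ = 7914 kg/m³
  epoxy: σ_y = 57.30 MPa, ρ = 1222 kg/m³
  maraging steel: M = 19.0×10⁻³
  epoxy: M = 12.2×10⁻³
Maraging steel has the largest M.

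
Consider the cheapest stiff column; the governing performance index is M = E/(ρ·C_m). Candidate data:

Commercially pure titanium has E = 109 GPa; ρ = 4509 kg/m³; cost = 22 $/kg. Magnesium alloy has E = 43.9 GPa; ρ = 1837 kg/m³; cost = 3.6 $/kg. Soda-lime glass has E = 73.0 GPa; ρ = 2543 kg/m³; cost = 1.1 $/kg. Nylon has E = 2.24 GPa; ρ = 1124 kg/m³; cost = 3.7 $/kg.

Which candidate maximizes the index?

soda-lime glass

Per-candidate index values:
  soda-lime glass: M = 26.1 MN·m per $
  magnesium alloy: M = 6.64 MN·m per $
  commercially pure titanium: M = 1.10 MN·m per $
  nylon: M = 0.539 MN·m per $
The maximum is for soda-lime glass.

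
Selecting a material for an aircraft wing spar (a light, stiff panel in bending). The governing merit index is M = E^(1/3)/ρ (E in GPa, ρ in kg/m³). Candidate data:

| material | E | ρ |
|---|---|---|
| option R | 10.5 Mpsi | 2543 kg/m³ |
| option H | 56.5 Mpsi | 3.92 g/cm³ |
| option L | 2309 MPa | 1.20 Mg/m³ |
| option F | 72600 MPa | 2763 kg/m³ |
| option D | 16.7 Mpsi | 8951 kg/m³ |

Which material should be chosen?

Normalizing units and computing the index:
  option R: E = 72.39 GPa, ρ = 2543 kg/m³
  option H: E = 389.6 GPa, ρ = 3920 kg/m³
  option L: E = 2.309 GPa, ρ = 1200 kg/m³
  option F: E = 72.60 GPa, ρ = 2763 kg/m³
  option D: E = 115.1 GPa, ρ = 8951 kg/m³
  option H: M = 1.86×10⁻³
  option R: M = 1.64×10⁻³
  option F: M = 1.51×10⁻³
  option L: M = 1.10×10⁻³
  option D: M = 0.544×10⁻³
Highest index: option H.

option H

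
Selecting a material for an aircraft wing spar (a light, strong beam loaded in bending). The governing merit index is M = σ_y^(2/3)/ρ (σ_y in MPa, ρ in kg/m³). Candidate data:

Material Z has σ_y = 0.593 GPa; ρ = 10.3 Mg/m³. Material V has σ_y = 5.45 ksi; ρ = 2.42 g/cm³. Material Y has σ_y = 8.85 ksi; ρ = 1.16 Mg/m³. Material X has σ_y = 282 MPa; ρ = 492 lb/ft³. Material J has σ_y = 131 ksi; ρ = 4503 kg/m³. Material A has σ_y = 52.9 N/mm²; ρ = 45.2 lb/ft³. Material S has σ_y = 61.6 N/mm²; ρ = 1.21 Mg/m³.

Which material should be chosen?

After converting to SI:
  material Z: σ_y = 593.0 MPa, ρ = 10300 kg/m³
  material V: σ_y = 37.58 MPa, ρ = 2420 kg/m³
  material Y: σ_y = 61.02 MPa, ρ = 1160 kg/m³
  material X: σ_y = 282.0 MPa, ρ = 7881 kg/m³
  material J: σ_y = 903.2 MPa, ρ = 4503 kg/m³
  material A: σ_y = 52.90 MPa, ρ = 724.0 kg/m³
  material S: σ_y = 61.60 MPa, ρ = 1210 kg/m³
  material J: M = 20.8×10⁻³
  material A: M = 19.5×10⁻³
  material Y: M = 13.4×10⁻³
  material S: M = 12.9×10⁻³
  material Z: M = 6.85×10⁻³
  material X: M = 5.46×10⁻³
  material V: M = 4.64×10⁻³
Highest index: material J.

material J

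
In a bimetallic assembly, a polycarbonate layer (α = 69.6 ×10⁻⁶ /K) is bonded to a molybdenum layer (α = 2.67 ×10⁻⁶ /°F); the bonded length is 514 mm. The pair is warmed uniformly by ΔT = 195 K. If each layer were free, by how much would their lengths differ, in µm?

6490 µm

molybdenum: α = 2.67×10⁻⁶/°F × 9/5 = 4.81×10⁻⁶/K.
Δα = |69.6 − 4.81|×10⁻⁶/K = 64.8×10⁻⁶/K.
ΔL_mismatch = Δα·L·ΔT = 64.8×10⁻⁶ × 514.0 mm × 195.0 K = 6490 µm.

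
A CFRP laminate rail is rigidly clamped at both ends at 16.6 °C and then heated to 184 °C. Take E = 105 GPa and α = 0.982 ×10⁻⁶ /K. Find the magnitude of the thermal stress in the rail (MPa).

17.3 MPa

ΔT = 167.4 K. Constrained thermal stress σ = E·α·ΔT = 105.0×10³ MPa × 0.982×10⁻⁶ × 167.4 = 17.3 MPa (compressive).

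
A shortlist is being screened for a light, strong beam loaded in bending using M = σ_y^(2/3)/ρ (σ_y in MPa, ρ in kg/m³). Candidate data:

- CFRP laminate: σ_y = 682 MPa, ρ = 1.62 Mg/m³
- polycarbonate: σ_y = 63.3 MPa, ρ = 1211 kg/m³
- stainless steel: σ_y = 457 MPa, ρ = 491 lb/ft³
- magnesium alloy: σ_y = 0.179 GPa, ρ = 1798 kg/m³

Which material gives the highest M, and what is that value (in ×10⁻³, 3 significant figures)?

After converting to SI:
  CFRP laminate: σ_y = 682.0 MPa, ρ = 1620 kg/m³
  polycarbonate: σ_y = 63.30 MPa, ρ = 1211 kg/m³
  stainless steel: σ_y = 457.0 MPa, ρ = 7865 kg/m³
  magnesium alloy: σ_y = 179.0 MPa, ρ = 1798 kg/m³
  CFRP laminate: M = 47.8×10⁻³
  magnesium alloy: M = 17.7×10⁻³
  polycarbonate: M = 13.1×10⁻³
  stainless steel: M = 7.54×10⁻³
The maximum is for CFRP laminate.

CFRP laminate, M = 47.8×10⁻³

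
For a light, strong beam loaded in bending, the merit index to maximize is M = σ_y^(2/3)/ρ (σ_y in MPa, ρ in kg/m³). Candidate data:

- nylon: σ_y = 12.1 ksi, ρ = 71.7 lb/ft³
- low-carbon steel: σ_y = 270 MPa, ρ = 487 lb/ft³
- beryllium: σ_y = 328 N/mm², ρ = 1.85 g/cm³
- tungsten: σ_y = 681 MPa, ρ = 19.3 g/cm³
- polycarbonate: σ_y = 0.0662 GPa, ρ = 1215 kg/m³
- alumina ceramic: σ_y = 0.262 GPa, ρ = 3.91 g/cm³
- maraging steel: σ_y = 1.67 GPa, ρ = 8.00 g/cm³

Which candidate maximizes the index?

beryllium

Normalizing units and computing the index:
  nylon: σ_y = 83.43 MPa, ρ = 1149 kg/m³
  low-carbon steel: σ_y = 270.0 MPa, ρ = 7801 kg/m³
  beryllium: σ_y = 328.0 MPa, ρ = 1850 kg/m³
  tungsten: σ_y = 681.0 MPa, ρ = 19300 kg/m³
  polycarbonate: σ_y = 66.20 MPa, ρ = 1215 kg/m³
  alumina ceramic: σ_y = 262.0 MPa, ρ = 3910 kg/m³
  maraging steel: σ_y = 1670 MPa, ρ = 8000 kg/m³
  beryllium: M = 25.7×10⁻³
  maraging steel: M = 17.6×10⁻³
  nylon: M = 16.6×10⁻³
  polycarbonate: M = 13.5×10⁻³
  alumina ceramic: M = 10.5×10⁻³
  low-carbon steel: M = 5.36×10⁻³
  tungsten: M = 4.01×10⁻³
The maximum is for beryllium.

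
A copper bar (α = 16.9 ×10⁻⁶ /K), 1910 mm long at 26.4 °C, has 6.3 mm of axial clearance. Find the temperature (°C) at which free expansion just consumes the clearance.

222 °C

α·L₀·ΔT = 6.3 mm ⇒ ΔT = 6.3 / (16.9×10⁻⁶ × 1910.0) = 195.2 K.
T = 26.4 + 195.2 = 221.6 °C.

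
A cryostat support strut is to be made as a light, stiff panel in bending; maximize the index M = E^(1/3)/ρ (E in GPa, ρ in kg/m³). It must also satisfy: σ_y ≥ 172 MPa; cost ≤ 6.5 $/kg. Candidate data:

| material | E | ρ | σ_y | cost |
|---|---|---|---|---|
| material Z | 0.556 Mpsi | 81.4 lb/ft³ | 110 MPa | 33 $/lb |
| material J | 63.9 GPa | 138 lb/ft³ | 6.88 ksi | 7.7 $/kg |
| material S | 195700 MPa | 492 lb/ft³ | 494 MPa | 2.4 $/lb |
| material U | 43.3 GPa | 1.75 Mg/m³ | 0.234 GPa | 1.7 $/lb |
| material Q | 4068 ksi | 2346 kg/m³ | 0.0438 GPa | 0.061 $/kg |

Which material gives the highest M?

material U

Screen on constraints: σ_y ≥ 172 MPa; cost ≤ 6.5 $/kg. Survivors: material S, material U.
Putting every candidate on a common basis:
  material S: E = 195.7 GPa, ρ = 7881 kg/m³
  material U: E = 43.30 GPa, ρ = 1750 kg/m³
  material U: M = 2.01×10⁻³
  material S: M = 0.737×10⁻³
Material U has the largest M.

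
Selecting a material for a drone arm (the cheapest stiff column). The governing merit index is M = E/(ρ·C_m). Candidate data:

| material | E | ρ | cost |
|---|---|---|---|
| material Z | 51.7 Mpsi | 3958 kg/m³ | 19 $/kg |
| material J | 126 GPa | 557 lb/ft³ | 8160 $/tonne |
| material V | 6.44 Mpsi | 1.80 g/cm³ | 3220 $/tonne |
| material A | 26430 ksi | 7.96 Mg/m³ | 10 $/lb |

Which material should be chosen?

material V

Normalizing units and computing the index:
  material Z: E = 356.5 GPa, ρ = 3958 kg/m³, cost = 19.00 $/kg
  material J: E = 126.0 GPa, ρ = 8922 kg/m³, cost = 8.160 $/kg
  material V: E = 44.40 GPa, ρ = 1800 kg/m³, cost = 3.220 $/kg
  material A: E = 182.2 GPa, ρ = 7960 kg/m³, cost = 22.05 $/kg
  material V: M = 7.66 MN·m per $
  material Z: M = 4.74 MN·m per $
  material J: M = 1.73 MN·m per $
  material A: M = 1.04 MN·m per $
Material V ranks first.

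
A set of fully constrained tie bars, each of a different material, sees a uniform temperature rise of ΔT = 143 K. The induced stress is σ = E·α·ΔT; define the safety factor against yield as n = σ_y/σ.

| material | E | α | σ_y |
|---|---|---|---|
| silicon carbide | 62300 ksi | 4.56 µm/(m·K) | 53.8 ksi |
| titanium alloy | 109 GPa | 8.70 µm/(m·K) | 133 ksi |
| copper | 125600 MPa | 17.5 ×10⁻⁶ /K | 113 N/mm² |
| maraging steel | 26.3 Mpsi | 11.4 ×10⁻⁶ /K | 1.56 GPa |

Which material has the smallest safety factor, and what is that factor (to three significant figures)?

copper, n = 0.360

With everything in SI (GPa, ×10⁻⁶/K, MPa):
  silicon carbide: E = 429.5, α = 4.56, σ_y = 370.9 → σ = 280 MPa, n = 1.32
  titanium alloy: E = 109.0, α = 8.70, σ_y = 917.0 → σ = 136 MPa, n = 6.76
  copper: E = 125.6, α = 17.5, σ_y = 113.0 → σ = 314 MPa, n = 0.360
  maraging steel: E = 181.3, α = 11.4, σ_y = 1560 → σ = 296 MPa, n = 5.28
Smallest n: copper with n = 0.360.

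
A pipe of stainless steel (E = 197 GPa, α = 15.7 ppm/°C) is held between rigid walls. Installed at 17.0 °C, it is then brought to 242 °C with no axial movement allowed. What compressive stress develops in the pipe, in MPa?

ΔT = 225.0 K. Constrained thermal stress σ = E·α·ΔT = 197.0×10³ MPa × 15.7×10⁻⁶ × 225.0 = 696 MPa (compressive).

696 MPa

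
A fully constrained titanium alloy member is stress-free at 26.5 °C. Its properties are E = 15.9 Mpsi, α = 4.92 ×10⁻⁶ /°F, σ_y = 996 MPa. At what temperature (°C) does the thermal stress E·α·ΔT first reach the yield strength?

E = 15.9 Mpsi = 109.6 GPa.
α = 4.92×10⁻⁶/°F × 9/5 = 8.86×10⁻⁶/K.
E·α·ΔT = 996.0 MPa ⇒ ΔT = 996.0 / (109.6×10³ × 8.86×10⁻⁶) = 1026 K.
T = 26.5 + 1026 = 1052 °C.

1050 °C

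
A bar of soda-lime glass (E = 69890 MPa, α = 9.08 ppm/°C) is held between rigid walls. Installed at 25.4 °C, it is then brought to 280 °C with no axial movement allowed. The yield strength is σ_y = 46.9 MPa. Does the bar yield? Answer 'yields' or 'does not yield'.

E = 69890 MPa = 69.89 GPa.
ΔT = 254.6 K. Constrained thermal stress σ = E·α·ΔT = 69.89×10³ MPa × 9.08×10⁻⁶ × 254.6 = 162 MPa (compressive).
Compare to σ_y = 46.9 MPa: σ ≥ σ_y, so it yields.

yields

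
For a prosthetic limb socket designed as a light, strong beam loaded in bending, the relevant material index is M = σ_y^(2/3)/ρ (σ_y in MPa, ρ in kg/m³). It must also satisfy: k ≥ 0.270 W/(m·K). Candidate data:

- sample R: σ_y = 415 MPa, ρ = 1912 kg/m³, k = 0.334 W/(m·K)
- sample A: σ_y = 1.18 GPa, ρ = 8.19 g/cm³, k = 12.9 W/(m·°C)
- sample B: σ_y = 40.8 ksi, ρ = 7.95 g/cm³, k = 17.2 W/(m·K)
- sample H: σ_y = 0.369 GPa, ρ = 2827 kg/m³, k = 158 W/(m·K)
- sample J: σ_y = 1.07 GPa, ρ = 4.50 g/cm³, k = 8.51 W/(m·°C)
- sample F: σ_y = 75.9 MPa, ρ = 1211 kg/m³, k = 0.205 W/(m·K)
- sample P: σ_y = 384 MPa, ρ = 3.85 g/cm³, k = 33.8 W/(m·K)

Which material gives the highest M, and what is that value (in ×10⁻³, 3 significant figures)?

Screen on constraints: k ≥ 0.270 W/(m·K). Survivors: sample R, sample A, sample B, sample H, sample J, sample P.
Convert each candidate to consistent units, then evaluate M:
  sample R: σ_y = 415.0 MPa, ρ = 1912 kg/m³
  sample A: σ_y = 1180 MPa, ρ = 8190 kg/m³
  sample B: σ_y = 281.3 MPa, ρ = 7950 kg/m³
  sample H: σ_y = 369.0 MPa, ρ = 2827 kg/m³
  sample J: σ_y = 1070 MPa, ρ = 4500 kg/m³
  sample P: σ_y = 384.0 MPa, ρ = 3850 kg/m³
  sample R: M = 29.1×10⁻³
  sample J: M = 23.2×10⁻³
  sample H: M = 18.2×10⁻³
  sample P: M = 13.7×10⁻³
  sample A: M = 13.6×10⁻³
  sample B: M = 5.40×10⁻³
Sample R has the largest M.

sample R, M = 29.1×10⁻³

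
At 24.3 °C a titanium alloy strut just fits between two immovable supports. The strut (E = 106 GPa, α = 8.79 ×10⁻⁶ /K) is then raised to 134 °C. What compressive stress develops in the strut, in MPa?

ΔT = 109.7 K. Constrained thermal stress σ = E·α·ΔT = 106.0×10³ MPa × 8.79×10⁻⁶ × 109.7 = 102 MPa (compressive).

102 MPa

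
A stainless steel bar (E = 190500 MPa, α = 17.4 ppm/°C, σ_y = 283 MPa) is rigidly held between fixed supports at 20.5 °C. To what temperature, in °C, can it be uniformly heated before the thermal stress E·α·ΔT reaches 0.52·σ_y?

64.9 °C

E = 190500 MPa = 190.5 GPa.
E·α·ΔT = 147.2 MPa ⇒ ΔT = 147.2 / (190.5×10³ × 17.4×10⁻⁶) = 44.40 K.
T = 20.5 + 44.40 = 64.90 °C.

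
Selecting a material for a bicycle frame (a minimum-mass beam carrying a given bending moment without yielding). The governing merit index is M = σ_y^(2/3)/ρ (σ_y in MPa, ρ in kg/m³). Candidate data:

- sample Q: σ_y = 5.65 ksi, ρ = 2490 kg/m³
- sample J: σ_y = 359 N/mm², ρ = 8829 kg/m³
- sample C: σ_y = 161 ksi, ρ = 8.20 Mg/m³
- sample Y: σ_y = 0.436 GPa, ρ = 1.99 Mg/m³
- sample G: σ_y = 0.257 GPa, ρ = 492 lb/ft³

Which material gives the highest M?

sample Y

Convert each candidate to consistent units, then evaluate M:
  sample Q: σ_y = 38.96 MPa, ρ = 2490 kg/m³
  sample J: σ_y = 359.0 MPa, ρ = 8829 kg/m³
  sample C: σ_y = 1110 MPa, ρ = 8200 kg/m³
  sample Y: σ_y = 436.0 MPa, ρ = 1990 kg/m³
  sample G: σ_y = 257.0 MPa, ρ = 7881 kg/m³
  sample Y: M = 28.9×10⁻³
  sample C: M = 13.1×10⁻³
  sample J: M = 5.72×10⁻³
  sample G: M = 5.13×10⁻³
  sample Q: M = 4.62×10⁻³
Highest index: sample Y.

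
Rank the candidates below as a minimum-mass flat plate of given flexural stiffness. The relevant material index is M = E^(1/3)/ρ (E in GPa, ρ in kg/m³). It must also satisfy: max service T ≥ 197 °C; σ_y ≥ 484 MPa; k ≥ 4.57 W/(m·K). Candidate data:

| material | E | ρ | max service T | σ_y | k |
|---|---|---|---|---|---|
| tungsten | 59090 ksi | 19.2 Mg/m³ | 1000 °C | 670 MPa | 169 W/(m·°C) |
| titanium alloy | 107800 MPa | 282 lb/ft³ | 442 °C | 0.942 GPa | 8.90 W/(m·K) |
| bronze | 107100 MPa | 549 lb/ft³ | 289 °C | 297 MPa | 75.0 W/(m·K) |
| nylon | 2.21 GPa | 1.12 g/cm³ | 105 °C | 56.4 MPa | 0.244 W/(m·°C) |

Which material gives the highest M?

Screen on constraints: max service T ≥ 197 °C; σ_y ≥ 484 MPa; k ≥ 4.57 W/(m·K). Survivors: tungsten, titanium alloy.
After converting to SI:
  tungsten: E = 407.4 GPa, ρ = 19200 kg/m³
  titanium alloy: E = 107.8 GPa, ρ = 4517 kg/m³
  titanium alloy: M = 1.05×10⁻³
  tungsten: M = 0.386×10⁻³
Titanium alloy ranks first.

titanium alloy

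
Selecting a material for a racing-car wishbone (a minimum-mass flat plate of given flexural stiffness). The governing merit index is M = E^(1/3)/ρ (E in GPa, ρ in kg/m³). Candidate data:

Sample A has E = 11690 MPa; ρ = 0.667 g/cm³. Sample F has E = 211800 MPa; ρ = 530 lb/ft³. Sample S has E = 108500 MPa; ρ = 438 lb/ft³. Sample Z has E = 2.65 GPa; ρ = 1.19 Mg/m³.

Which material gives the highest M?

In SI units:
  sample A: E = 11.69 GPa, ρ = 667.0 kg/m³
  sample F: E = 211.8 GPa, ρ = 8490 kg/m³
  sample S: E = 108.5 GPa, ρ = 7016 kg/m³
  sample Z: E = 2.650 GPa, ρ = 1190 kg/m³
  sample A: M = 3.40×10⁻³
  sample Z: M = 1.16×10⁻³
  sample F: M = 0.702×10⁻³
  sample S: M = 0.680×10⁻³
Sample A ranks first.

sample A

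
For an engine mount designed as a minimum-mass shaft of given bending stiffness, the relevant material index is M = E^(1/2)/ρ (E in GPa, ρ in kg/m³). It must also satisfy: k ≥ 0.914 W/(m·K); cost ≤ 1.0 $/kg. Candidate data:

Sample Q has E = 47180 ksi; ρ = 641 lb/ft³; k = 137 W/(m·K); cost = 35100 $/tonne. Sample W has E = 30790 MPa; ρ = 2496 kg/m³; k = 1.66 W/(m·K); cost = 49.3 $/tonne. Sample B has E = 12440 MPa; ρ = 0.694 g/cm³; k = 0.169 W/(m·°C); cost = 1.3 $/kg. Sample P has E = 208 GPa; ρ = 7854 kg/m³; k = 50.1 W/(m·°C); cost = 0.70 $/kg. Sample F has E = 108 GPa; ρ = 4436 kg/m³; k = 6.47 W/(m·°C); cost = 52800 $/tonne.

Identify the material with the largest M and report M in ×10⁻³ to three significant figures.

sample W, M = 2.22×10⁻³

Screen on constraints: k ≥ 0.914 W/(m·K); cost ≤ 1.0 $/kg. Survivors: sample W, sample P.
Putting every candidate on a common basis:
  sample W: E = 30.79 GPa, ρ = 2496 kg/m³
  sample P: E = 208.0 GPa, ρ = 7854 kg/m³
  sample W: M = 2.22×10⁻³
  sample P: M = 1.84×10⁻³
Sample W has the largest M.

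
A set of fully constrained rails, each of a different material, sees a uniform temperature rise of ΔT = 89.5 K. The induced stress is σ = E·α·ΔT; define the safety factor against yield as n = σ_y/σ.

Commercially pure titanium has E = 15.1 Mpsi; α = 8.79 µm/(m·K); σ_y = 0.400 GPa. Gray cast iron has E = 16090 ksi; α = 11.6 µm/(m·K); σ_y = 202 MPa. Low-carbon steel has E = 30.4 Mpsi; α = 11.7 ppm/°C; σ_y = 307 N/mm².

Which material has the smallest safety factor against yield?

low-carbon steel

Converting E to GPa, α to ×10⁻⁶/K, σ_y to MPa, then σ and n for each:
  commercially pure titanium: E = 104.1, α = 8.79, σ_y = 400.0 → σ = 81.9 MPa, n = 4.88
  gray cast iron: E = 110.9, α = 11.6, σ_y = 202.0 → σ = 115 MPa, n = 1.75
  low-carbon steel: E = 209.6, α = 11.7, σ_y = 307.0 → σ = 219 MPa, n = 1.40
The minimum is low-carbon steel at n = 1.40.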